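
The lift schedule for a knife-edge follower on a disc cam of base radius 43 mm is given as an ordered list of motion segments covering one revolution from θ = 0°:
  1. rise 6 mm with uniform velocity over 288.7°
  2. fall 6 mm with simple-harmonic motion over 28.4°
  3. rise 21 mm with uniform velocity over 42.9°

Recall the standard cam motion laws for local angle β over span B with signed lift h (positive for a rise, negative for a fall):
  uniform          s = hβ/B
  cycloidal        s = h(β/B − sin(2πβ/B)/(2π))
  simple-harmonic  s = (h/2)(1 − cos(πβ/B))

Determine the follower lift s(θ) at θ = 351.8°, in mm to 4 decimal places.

seg 1 [0°–288.7°] uniform, h=6: full span → s += 6 → s = 6.0000
seg 2 [288.7°–317.1°] simple-harmonic, h=-6: full span → s += -6 → s = 0.0000
seg 3 [317.1°–360°] uniform, h=21: θ=351.8° here. β=34.7, B=42.9. 21·34.7/42.9 = 16.9860 → s = 16.9860

16.9860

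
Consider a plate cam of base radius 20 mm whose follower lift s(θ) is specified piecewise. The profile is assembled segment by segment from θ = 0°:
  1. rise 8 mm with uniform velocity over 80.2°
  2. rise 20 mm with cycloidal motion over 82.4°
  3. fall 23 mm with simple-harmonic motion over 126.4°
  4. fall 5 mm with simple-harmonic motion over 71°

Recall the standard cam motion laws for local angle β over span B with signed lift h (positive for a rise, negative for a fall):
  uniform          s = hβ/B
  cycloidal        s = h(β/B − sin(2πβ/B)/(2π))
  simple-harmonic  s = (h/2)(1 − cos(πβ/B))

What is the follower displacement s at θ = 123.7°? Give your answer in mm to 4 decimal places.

seg 1 [0°–80.2°] uniform, h=8: full span → s += 8 → s = 8.0000
seg 2 [80.2°–162.6°] cycloidal, h=20: θ=123.7° here. β=43.5, B=82.4. 20·(0.5279 − sin(2π·0.5279)/(2π)) = 11.1136 → s = 19.1136

19.1136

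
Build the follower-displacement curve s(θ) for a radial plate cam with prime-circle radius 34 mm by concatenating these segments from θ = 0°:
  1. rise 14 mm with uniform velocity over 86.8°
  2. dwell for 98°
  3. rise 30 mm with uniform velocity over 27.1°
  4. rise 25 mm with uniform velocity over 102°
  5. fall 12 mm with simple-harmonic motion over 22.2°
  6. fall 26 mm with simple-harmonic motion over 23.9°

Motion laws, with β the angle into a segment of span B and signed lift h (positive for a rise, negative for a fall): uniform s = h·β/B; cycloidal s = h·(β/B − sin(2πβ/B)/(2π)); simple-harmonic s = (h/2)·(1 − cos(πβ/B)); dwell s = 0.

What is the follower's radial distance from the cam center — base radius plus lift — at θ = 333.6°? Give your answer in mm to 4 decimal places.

seg 1 [0°–86.8°] uniform, h=14: full span → s += 14 → s = 14.0000
seg 2 [86.8°–184.8°] dwell: s stays 14.0000
seg 3 [184.8°–211.9°] uniform, h=30: full span → s += 30 → s = 44.0000
seg 4 [211.9°–313.9°] uniform, h=25: full span → s += 25 → s = 69.0000
seg 5 [313.9°–336.1°] simple-harmonic, h=-12: θ=333.6° here. β=19.7, B=22.2. -12/2·(1 − cos(π·0.8874)) = -11.6284 → s = 57.3716
radial distance = base radius + s = 34 + 57.3716 = 91.3716

91.3716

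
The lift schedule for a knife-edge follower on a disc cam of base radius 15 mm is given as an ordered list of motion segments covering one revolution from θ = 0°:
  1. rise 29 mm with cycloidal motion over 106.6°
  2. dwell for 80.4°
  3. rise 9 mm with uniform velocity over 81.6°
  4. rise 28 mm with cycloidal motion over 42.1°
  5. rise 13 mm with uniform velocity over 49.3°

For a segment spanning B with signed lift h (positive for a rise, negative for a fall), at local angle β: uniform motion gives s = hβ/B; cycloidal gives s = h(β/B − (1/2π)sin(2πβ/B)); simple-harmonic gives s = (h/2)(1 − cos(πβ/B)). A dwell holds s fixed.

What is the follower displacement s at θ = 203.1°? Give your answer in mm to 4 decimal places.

seg 1 [0°–106.6°] cycloidal, h=29: full span → s += 29 → s = 29.0000
seg 2 [106.6°–187°] dwell: s stays 29.0000
seg 3 [187°–268.6°] uniform, h=9: θ=203.1° here. β=16.1, B=81.6. 9·16.1/81.6 = 1.7757 → s = 30.7757

30.7757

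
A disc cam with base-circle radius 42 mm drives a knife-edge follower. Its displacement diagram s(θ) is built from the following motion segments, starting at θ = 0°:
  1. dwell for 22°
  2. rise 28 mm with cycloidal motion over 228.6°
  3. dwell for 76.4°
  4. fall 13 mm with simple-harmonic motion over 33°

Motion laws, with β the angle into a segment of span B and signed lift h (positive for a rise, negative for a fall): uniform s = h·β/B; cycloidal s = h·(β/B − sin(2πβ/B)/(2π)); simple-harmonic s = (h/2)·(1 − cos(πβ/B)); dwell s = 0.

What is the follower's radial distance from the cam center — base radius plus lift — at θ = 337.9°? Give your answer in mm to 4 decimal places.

seg 1 [0°–22°] dwell: s stays 0.0000
seg 2 [22°–250.6°] cycloidal, h=28: full span → s += 28 → s = 28.0000
seg 3 [250.6°–327°] dwell: s stays 28.0000
seg 4 [327°–360°] simple-harmonic, h=-13: θ=337.9° here. β=10.9, B=33. -13/2·(1 − cos(π·0.3303)) = -3.1966 → s = 24.8034
radial distance = base radius + s = 42 + 24.8034 = 66.8034

66.8034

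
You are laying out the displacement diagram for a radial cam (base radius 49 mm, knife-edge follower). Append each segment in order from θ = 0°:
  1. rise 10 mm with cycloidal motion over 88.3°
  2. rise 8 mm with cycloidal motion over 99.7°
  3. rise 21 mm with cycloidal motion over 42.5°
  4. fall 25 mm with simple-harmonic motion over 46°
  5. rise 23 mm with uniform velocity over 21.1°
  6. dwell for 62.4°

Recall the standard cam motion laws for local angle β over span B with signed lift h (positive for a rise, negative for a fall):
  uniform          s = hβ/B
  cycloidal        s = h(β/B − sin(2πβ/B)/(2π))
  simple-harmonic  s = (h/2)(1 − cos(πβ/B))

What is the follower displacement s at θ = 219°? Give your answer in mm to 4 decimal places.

seg 1 [0°–88.3°] cycloidal, h=10: full span → s += 10 → s = 10.0000
seg 2 [88.3°–188°] cycloidal, h=8: full span → s += 8 → s = 18.0000
seg 3 [188°–230.5°] cycloidal, h=21: θ=219° here. β=31, B=42.5. 21·(0.7294 − sin(2π·0.7294)/(2π)) = 18.6320 → s = 36.6320

36.6320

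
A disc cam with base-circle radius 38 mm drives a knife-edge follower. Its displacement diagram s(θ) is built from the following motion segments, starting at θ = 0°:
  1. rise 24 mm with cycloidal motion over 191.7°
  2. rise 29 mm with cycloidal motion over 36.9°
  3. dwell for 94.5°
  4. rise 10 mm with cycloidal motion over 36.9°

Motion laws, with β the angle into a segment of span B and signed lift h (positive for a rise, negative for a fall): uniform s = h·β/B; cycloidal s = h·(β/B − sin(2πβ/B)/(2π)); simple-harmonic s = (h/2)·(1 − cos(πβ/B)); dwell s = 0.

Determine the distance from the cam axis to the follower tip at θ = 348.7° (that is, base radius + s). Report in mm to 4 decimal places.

seg 1 [0°–191.7°] cycloidal, h=24: full span → s += 24 → s = 24.0000
seg 2 [191.7°–228.6°] cycloidal, h=29: full span → s += 29 → s = 53.0000
seg 3 [228.6°–323.1°] dwell: s stays 53.0000
seg 4 [323.1°–360°] cycloidal, h=10: θ=348.7° here. β=25.6, B=36.9. 10·(0.6938 − sin(2π·0.6938)/(2π)) = 8.4309 → s = 61.4309
radial distance = base radius + s = 38 + 61.4309 = 99.4309

99.4309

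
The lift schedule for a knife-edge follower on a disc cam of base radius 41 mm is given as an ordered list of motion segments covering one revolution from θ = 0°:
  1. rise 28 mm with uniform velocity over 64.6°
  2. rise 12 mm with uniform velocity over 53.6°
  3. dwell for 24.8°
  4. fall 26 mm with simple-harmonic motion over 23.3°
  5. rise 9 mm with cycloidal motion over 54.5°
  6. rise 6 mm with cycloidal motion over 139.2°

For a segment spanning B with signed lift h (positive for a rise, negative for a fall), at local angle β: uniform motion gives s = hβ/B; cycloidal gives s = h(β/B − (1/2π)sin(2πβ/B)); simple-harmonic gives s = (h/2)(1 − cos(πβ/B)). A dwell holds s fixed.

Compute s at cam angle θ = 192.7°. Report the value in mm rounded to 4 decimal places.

seg 1 [0°–64.6°] uniform, h=28: full span → s += 28 → s = 28.0000
seg 2 [64.6°–118.2°] uniform, h=12: full span → s += 12 → s = 40.0000
seg 3 [118.2°–143°] dwell: s stays 40.0000
seg 4 [143°–166.3°] simple-harmonic, h=-26: full span → s += -26 → s = 14.0000
seg 5 [166.3°–220.8°] cycloidal, h=9: θ=192.7° here. β=26.4, B=54.5. 9·(0.4844 − sin(2π·0.4844)/(2π)) = 4.2195 → s = 18.2195

18.2195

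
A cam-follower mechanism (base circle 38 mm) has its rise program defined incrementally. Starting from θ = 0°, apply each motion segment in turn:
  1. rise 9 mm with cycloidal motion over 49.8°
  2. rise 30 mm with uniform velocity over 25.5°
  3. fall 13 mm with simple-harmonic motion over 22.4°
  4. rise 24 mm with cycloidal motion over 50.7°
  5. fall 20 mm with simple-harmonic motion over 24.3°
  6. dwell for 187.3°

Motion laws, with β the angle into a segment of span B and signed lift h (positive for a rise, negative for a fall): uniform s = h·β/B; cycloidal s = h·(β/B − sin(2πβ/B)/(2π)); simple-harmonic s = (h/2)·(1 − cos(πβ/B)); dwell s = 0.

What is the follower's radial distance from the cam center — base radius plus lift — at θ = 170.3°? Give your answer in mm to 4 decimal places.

seg 1 [0°–49.8°] cycloidal, h=9: full span → s += 9 → s = 9.0000
seg 2 [49.8°–75.3°] uniform, h=30: full span → s += 30 → s = 39.0000
seg 3 [75.3°–97.7°] simple-harmonic, h=-13: full span → s += -13 → s = 26.0000
seg 4 [97.7°–148.4°] cycloidal, h=24: full span → s += 24 → s = 50.0000
seg 5 [148.4°–172.7°] simple-harmonic, h=-20: θ=170.3° here. β=21.9, B=24.3. -20/2·(1 − cos(π·0.9012)) = -19.5225 → s = 30.4775
radial distance = base radius + s = 38 + 30.4775 = 68.4775

68.4775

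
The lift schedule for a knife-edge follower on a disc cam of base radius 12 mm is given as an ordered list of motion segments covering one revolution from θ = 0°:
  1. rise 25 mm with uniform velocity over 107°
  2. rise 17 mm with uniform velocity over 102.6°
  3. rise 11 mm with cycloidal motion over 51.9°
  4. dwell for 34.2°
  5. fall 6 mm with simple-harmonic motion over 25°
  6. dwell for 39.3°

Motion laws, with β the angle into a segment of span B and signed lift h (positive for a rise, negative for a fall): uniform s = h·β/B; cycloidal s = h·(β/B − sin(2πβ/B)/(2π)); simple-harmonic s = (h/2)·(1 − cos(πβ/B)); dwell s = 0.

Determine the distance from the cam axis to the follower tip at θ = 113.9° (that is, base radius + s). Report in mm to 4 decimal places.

seg 1 [0°–107°] uniform, h=25: full span → s += 25 → s = 25.0000
seg 2 [107°–209.6°] uniform, h=17: θ=113.9° here. β=6.9, B=102.6. 17·6.9/102.6 = 1.1433 → s = 26.1433
radial distance = base radius + s = 12 + 26.1433 = 38.1433

38.1433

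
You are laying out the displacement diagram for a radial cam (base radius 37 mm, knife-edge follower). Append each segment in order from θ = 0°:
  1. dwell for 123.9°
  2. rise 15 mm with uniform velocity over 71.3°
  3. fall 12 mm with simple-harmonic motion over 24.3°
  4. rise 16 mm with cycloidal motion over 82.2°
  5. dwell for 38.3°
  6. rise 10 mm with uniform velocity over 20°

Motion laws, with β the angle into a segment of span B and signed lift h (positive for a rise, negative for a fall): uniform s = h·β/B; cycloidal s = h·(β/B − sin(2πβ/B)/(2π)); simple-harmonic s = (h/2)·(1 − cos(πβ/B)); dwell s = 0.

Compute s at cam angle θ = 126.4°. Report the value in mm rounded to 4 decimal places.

seg 1 [0°–123.9°] dwell: s stays 0.0000
seg 2 [123.9°–195.2°] uniform, h=15: θ=126.4° here. β=2.5, B=71.3. 15·2.5/71.3 = 0.5259 → s = 0.5259

0.5259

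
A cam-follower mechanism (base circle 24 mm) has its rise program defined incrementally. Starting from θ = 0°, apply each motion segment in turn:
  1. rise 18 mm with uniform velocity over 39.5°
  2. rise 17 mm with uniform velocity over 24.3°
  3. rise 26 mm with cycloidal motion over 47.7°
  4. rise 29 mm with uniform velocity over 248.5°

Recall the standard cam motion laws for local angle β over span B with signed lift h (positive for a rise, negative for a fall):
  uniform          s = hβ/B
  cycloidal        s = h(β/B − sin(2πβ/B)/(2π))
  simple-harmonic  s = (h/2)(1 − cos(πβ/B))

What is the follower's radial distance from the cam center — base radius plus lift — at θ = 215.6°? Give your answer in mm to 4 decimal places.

seg 1 [0°–39.5°] uniform, h=18: full span → s += 18 → s = 18.0000
seg 2 [39.5°–63.8°] uniform, h=17: full span → s += 17 → s = 35.0000
seg 3 [63.8°–111.5°] cycloidal, h=26: full span → s += 26 → s = 61.0000
seg 4 [111.5°–360°] uniform, h=29: θ=215.6° here. β=104.1, B=248.5. 29·104.1/248.5 = 12.1485 → s = 73.1485
radial distance = base radius + s = 24 + 73.1485 = 97.1485

97.1485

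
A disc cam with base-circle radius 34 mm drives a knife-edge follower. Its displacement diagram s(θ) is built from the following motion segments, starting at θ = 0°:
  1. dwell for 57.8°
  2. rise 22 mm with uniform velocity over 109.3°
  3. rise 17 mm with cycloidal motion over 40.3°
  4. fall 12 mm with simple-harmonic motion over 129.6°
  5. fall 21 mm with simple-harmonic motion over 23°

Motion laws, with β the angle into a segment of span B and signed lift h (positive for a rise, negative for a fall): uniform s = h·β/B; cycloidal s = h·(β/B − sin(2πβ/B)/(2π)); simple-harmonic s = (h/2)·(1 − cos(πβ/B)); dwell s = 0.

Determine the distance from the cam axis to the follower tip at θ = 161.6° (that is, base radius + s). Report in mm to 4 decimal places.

seg 1 [0°–57.8°] dwell: s stays 0.0000
seg 2 [57.8°–167.1°] uniform, h=22: θ=161.6° here. β=103.8, B=109.3. 22·103.8/109.3 = 20.8930 → s = 20.8930
radial distance = base radius + s = 34 + 20.8930 = 54.8930

54.8930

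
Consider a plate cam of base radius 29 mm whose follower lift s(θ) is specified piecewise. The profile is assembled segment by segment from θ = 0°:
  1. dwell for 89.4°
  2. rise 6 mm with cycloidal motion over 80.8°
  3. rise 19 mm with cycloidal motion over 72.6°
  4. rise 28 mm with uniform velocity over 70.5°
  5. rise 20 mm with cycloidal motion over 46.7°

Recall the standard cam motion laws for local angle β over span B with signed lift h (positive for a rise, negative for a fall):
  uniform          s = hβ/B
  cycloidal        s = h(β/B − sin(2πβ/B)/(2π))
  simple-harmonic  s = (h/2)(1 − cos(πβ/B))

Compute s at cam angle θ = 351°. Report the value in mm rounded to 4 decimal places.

seg 1 [0°–89.4°] dwell: s stays 0.0000
seg 2 [89.4°–170.2°] cycloidal, h=6: full span → s += 6 → s = 6.0000
seg 3 [170.2°–242.8°] cycloidal, h=19: full span → s += 19 → s = 25.0000
seg 4 [242.8°–313.3°] uniform, h=28: full span → s += 28 → s = 53.0000
seg 5 [313.3°–360°] cycloidal, h=20: θ=351° here. β=37.7, B=46.7. 20·(0.8073 − sin(2π·0.8073)/(2π)) = 19.1248 → s = 72.1248

72.1248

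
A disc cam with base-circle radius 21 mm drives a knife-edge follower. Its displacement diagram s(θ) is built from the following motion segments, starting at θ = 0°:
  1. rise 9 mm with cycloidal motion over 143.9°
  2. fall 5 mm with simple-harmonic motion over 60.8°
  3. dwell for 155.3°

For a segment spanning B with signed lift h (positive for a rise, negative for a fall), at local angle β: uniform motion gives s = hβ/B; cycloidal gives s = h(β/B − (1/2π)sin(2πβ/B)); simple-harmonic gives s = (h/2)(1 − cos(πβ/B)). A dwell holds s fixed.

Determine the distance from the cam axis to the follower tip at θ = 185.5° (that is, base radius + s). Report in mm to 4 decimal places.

seg 1 [0°–143.9°] cycloidal, h=9: full span → s += 9 → s = 9.0000
seg 2 [143.9°–204.7°] simple-harmonic, h=-5: θ=185.5° here. β=41.6, B=60.8. -5/2·(1 − cos(π·0.6842)) = -3.8674 → s = 5.1326
radial distance = base radius + s = 21 + 5.1326 = 26.1326

26.1326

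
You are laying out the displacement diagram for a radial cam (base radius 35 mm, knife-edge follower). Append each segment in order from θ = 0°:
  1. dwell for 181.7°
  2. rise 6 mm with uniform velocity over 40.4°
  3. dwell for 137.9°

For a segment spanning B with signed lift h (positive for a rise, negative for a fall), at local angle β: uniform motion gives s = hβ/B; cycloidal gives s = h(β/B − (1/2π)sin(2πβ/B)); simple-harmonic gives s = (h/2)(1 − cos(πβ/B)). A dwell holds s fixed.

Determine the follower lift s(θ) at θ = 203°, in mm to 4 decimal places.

seg 1 [0°–181.7°] dwell: s stays 0.0000
seg 2 [181.7°–222.1°] uniform, h=6: θ=203° here. β=21.3, B=40.4. 6·21.3/40.4 = 3.1634 → s = 3.1634

3.1634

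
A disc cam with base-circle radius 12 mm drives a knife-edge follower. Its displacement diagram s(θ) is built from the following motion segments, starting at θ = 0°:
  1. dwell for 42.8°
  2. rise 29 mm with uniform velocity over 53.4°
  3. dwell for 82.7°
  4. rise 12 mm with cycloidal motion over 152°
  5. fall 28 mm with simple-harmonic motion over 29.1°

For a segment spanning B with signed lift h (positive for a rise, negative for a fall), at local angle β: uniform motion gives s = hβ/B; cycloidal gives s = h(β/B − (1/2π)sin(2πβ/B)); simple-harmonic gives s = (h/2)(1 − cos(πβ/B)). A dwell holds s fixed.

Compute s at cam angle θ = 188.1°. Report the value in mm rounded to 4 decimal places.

seg 1 [0°–42.8°] dwell: s stays 0.0000
seg 2 [42.8°–96.2°] uniform, h=29: full span → s += 29 → s = 29.0000
seg 3 [96.2°–178.9°] dwell: s stays 29.0000
seg 4 [178.9°–330.9°] cycloidal, h=12: θ=188.1° here. β=9.2, B=152. 12·(0.0605 − sin(2π·0.0605)/(2π)) = 0.0174 → s = 29.0174

29.0174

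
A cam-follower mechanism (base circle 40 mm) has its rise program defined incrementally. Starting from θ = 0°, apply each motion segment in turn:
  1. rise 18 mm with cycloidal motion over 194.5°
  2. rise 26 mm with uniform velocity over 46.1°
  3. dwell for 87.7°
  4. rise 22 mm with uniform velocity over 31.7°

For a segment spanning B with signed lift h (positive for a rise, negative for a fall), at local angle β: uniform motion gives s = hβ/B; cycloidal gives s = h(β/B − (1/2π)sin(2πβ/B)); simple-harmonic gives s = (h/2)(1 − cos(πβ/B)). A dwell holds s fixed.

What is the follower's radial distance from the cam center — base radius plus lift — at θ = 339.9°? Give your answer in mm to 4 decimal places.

seg 1 [0°–194.5°] cycloidal, h=18: full span → s += 18 → s = 18.0000
seg 2 [194.5°–240.6°] uniform, h=26: full span → s += 26 → s = 44.0000
seg 3 [240.6°–328.3°] dwell: s stays 44.0000
seg 4 [328.3°–360°] uniform, h=22: θ=339.9° here. β=11.6, B=31.7. 22·11.6/31.7 = 8.0505 → s = 52.0505
radial distance = base radius + s = 40 + 52.0505 = 92.0505

92.0505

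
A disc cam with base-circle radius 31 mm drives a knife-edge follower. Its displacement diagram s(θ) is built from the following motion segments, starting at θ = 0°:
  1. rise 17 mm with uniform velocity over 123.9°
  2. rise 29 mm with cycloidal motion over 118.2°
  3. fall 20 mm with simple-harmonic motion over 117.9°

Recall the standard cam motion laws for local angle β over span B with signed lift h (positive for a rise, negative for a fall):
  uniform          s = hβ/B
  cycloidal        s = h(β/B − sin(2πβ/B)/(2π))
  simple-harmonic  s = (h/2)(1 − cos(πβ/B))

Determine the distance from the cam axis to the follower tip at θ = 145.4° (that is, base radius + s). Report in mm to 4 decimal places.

seg 1 [0°–123.9°] uniform, h=17: full span → s += 17 → s = 17.0000
seg 2 [123.9°–242.1°] cycloidal, h=29: θ=145.4° here. β=21.5, B=118.2. 29·(0.1819 − sin(2π·0.1819)/(2π)) = 1.0756 → s = 18.0756
radial distance = base radius + s = 31 + 18.0756 = 49.0756

49.0756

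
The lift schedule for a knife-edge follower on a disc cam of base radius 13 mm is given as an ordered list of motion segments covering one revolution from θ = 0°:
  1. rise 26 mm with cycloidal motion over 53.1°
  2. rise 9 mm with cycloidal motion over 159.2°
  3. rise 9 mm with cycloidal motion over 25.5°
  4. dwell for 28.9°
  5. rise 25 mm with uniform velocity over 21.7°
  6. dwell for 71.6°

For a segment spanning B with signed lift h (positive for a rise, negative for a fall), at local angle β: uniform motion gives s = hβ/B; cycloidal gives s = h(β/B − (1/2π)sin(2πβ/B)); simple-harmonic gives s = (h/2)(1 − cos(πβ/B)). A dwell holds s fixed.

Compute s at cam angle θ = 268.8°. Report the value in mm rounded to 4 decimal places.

seg 1 [0°–53.1°] cycloidal, h=26: full span → s += 26 → s = 26.0000
seg 2 [53.1°–212.3°] cycloidal, h=9: full span → s += 9 → s = 35.0000
seg 3 [212.3°–237.8°] cycloidal, h=9: full span → s += 9 → s = 44.0000
seg 4 [237.8°–266.7°] dwell: s stays 44.0000
seg 5 [266.7°–288.4°] uniform, h=25: θ=268.8° here. β=2.1, B=21.7. 25·2.1/21.7 = 2.4194 → s = 46.4194

46.4194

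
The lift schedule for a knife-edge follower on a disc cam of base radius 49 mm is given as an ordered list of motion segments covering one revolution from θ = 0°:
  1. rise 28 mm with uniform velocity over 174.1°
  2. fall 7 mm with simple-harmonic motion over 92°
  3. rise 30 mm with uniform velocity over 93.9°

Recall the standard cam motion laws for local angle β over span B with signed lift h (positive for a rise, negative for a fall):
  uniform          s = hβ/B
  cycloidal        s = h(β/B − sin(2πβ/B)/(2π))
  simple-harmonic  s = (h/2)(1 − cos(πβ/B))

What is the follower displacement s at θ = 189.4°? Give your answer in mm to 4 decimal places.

seg 1 [0°–174.1°] uniform, h=28: full span → s += 28 → s = 28.0000
seg 2 [174.1°–266.1°] simple-harmonic, h=-7: θ=189.4° here. β=15.3, B=92. -7/2·(1 − cos(π·0.1663)) = -0.4669 → s = 27.5331

27.5331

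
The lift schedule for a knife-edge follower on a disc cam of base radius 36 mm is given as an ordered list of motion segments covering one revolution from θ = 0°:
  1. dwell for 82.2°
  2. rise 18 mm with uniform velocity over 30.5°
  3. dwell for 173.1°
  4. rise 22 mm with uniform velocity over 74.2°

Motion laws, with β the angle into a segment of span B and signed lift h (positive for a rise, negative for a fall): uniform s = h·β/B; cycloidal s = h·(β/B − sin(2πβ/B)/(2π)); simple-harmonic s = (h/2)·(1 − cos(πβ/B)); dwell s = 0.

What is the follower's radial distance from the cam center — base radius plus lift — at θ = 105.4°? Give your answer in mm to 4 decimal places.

seg 1 [0°–82.2°] dwell: s stays 0.0000
seg 2 [82.2°–112.7°] uniform, h=18: θ=105.4° here. β=23.2, B=30.5. 18·23.2/30.5 = 13.6918 → s = 13.6918
radial distance = base radius + s = 36 + 13.6918 = 49.6918

49.6918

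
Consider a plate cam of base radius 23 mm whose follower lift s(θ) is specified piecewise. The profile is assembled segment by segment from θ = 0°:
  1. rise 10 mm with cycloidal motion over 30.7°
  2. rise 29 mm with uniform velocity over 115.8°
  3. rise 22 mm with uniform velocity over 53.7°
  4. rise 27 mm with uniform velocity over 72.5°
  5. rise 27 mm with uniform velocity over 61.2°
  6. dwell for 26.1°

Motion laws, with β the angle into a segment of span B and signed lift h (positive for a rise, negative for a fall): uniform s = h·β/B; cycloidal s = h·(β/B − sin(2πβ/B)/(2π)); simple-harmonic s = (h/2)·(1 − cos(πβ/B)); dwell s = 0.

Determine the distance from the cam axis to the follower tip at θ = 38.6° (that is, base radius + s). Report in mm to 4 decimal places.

seg 1 [0°–30.7°] cycloidal, h=10: full span → s += 10 → s = 10.0000
seg 2 [30.7°–146.5°] uniform, h=29: θ=38.6° here. β=7.9, B=115.8. 29·7.9/115.8 = 1.9784 → s = 11.9784
radial distance = base radius + s = 23 + 11.9784 = 34.9784

34.9784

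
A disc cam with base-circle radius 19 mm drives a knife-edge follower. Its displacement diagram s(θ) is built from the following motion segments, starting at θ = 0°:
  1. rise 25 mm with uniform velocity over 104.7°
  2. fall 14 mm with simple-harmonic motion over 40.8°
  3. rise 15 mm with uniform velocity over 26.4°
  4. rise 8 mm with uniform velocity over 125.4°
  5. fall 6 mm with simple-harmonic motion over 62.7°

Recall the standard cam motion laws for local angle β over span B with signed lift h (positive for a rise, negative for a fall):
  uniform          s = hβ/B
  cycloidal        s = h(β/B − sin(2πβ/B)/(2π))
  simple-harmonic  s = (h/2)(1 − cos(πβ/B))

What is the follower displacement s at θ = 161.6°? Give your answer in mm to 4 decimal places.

seg 1 [0°–104.7°] uniform, h=25: full span → s += 25 → s = 25.0000
seg 2 [104.7°–145.5°] simple-harmonic, h=-14: full span → s += -14 → s = 11.0000
seg 3 [145.5°–171.9°] uniform, h=15: θ=161.6° here. β=16.1, B=26.4. 15·16.1/26.4 = 9.1477 → s = 20.1477

20.1477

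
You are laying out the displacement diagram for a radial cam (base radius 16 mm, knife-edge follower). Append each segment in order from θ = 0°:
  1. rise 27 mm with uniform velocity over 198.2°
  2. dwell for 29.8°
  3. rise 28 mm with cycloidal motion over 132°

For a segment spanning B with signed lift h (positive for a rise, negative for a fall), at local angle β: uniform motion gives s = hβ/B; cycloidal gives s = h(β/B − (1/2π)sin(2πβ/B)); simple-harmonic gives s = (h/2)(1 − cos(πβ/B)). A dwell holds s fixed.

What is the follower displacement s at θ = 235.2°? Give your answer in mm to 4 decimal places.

seg 1 [0°–198.2°] uniform, h=27: full span → s += 27 → s = 27.0000
seg 2 [198.2°–228°] dwell: s stays 27.0000
seg 3 [228°–360°] cycloidal, h=28: θ=235.2° here. β=7.2, B=132. 28·(0.0545 − sin(2π·0.0545)/(2π)) = 0.0297 → s = 27.0297

27.0297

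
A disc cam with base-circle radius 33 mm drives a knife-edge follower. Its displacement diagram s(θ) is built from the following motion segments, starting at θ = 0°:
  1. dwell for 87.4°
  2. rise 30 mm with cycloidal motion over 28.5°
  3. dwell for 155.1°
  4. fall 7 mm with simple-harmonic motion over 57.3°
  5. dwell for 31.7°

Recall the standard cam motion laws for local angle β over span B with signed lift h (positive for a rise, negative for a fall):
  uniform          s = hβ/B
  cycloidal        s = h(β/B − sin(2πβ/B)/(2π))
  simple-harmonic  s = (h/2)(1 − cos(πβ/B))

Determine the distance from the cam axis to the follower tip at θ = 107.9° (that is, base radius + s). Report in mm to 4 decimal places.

seg 1 [0°–87.4°] dwell: s stays 0.0000
seg 2 [87.4°–115.9°] cycloidal, h=30: θ=107.9° here. β=20.5, B=28.5. 30·(0.7193 − sin(2π·0.7193)/(2π)) = 26.2650 → s = 26.2650
radial distance = base radius + s = 33 + 26.2650 = 59.2650

59.2650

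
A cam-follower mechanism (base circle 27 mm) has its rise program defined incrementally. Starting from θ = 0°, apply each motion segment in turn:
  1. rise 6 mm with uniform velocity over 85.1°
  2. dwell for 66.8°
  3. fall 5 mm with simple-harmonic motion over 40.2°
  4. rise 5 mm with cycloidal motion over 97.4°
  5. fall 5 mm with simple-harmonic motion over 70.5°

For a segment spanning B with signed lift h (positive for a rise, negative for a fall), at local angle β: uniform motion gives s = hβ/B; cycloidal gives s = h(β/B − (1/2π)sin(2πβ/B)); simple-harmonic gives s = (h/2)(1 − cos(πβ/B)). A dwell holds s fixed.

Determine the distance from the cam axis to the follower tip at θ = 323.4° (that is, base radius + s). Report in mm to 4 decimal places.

seg 1 [0°–85.1°] uniform, h=6: full span → s += 6 → s = 6.0000
seg 2 [85.1°–151.9°] dwell: s stays 6.0000
seg 3 [151.9°–192.1°] simple-harmonic, h=-5: full span → s += -5 → s = 1.0000
seg 4 [192.1°–289.5°] cycloidal, h=5: full span → s += 5 → s = 6.0000
seg 5 [289.5°–360°] simple-harmonic, h=-5: θ=323.4° here. β=33.9, B=70.5. -5/2·(1 − cos(π·0.4809)) = -2.3497 → s = 3.6503
radial distance = base radius + s = 27 + 3.6503 = 30.6503

30.6503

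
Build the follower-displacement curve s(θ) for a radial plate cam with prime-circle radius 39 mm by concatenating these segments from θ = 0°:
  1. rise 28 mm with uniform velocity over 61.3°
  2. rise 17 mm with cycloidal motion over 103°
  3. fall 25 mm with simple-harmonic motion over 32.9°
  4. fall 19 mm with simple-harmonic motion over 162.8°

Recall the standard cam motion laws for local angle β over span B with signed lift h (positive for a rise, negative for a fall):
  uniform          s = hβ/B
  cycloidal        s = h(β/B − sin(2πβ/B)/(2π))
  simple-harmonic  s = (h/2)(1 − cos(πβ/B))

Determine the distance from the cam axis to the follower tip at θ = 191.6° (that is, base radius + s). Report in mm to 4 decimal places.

seg 1 [0°–61.3°] uniform, h=28: full span → s += 28 → s = 28.0000
seg 2 [61.3°–164.3°] cycloidal, h=17: full span → s += 17 → s = 45.0000
seg 3 [164.3°–197.2°] simple-harmonic, h=-25: θ=191.6° here. β=27.3, B=32.9. -25/2·(1 − cos(π·0.8298)) = -23.2550 → s = 21.7450
radial distance = base radius + s = 39 + 21.7450 = 60.7450

60.7450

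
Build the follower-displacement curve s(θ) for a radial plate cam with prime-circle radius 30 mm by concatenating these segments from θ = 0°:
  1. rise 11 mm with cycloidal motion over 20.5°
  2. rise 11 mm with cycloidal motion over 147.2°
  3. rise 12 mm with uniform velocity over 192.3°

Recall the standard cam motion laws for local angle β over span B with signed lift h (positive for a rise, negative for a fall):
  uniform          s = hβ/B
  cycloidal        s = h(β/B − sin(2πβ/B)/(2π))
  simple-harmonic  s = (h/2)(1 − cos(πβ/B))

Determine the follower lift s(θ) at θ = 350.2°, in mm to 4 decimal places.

seg 1 [0°–20.5°] cycloidal, h=11: full span → s += 11 → s = 11.0000
seg 2 [20.5°–167.7°] cycloidal, h=11: full span → s += 11 → s = 22.0000
seg 3 [167.7°–360°] uniform, h=12: θ=350.2° here. β=182.5, B=192.3. 12·182.5/192.3 = 11.3885 → s = 33.3885

33.3885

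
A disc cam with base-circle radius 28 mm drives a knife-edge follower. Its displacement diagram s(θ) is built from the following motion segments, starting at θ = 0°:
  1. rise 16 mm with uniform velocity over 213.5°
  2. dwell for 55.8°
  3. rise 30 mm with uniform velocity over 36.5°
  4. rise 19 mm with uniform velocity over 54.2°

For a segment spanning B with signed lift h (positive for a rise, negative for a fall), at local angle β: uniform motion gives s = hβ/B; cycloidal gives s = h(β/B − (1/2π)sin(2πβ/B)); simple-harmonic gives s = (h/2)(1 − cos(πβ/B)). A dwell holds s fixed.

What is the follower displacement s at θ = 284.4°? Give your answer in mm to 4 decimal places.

seg 1 [0°–213.5°] uniform, h=16: full span → s += 16 → s = 16.0000
seg 2 [213.5°–269.3°] dwell: s stays 16.0000
seg 3 [269.3°–305.8°] uniform, h=30: θ=284.4° here. β=15.1, B=36.5. 30·15.1/36.5 = 12.4110 → s = 28.4110

28.4110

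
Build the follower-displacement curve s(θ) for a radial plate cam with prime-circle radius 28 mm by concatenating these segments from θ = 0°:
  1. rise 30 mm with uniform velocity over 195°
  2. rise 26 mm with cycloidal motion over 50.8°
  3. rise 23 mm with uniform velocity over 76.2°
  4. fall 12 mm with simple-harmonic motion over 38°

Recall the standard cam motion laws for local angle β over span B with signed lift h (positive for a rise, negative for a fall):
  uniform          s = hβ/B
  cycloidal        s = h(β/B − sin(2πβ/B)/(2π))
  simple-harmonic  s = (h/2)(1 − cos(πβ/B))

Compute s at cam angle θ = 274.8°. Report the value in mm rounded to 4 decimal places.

seg 1 [0°–195°] uniform, h=30: full span → s += 30 → s = 30.0000
seg 2 [195°–245.8°] cycloidal, h=26: full span → s += 26 → s = 56.0000
seg 3 [245.8°–322°] uniform, h=23: θ=274.8° here. β=29, B=76.2. 23·29/76.2 = 8.7533 → s = 64.7533

64.7533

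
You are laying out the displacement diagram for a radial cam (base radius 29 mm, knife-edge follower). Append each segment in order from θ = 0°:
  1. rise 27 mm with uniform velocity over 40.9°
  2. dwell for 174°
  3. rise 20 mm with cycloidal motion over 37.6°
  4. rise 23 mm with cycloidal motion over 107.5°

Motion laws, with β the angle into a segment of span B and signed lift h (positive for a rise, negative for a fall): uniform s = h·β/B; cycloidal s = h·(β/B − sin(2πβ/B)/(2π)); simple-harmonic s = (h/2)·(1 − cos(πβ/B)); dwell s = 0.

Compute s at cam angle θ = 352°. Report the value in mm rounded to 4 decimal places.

seg 1 [0°–40.9°] uniform, h=27: full span → s += 27 → s = 27.0000
seg 2 [40.9°–214.9°] dwell: s stays 27.0000
seg 3 [214.9°–252.5°] cycloidal, h=20: full span → s += 20 → s = 47.0000
seg 4 [252.5°–360°] cycloidal, h=23: θ=352° here. β=99.5, B=107.5. 23·(0.9256 − sin(2π·0.9256)/(2π)) = 22.9383 → s = 69.9383

69.9383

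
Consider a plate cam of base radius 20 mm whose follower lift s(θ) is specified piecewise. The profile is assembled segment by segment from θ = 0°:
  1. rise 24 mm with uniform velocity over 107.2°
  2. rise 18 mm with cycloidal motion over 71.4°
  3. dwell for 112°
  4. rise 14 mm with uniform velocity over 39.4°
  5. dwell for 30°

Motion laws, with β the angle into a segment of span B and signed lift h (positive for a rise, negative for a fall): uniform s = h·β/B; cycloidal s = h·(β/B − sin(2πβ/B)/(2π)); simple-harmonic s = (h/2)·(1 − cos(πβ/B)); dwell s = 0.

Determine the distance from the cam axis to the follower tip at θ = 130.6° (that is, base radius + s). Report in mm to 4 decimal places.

seg 1 [0°–107.2°] uniform, h=24: full span → s += 24 → s = 24.0000
seg 2 [107.2°–178.6°] cycloidal, h=18: θ=130.6° here. β=23.4, B=71.4. 18·(0.3277 − sin(2π·0.3277)/(2π)) = 3.3693 → s = 27.3693
radial distance = base radius + s = 20 + 27.3693 = 47.3693

47.3693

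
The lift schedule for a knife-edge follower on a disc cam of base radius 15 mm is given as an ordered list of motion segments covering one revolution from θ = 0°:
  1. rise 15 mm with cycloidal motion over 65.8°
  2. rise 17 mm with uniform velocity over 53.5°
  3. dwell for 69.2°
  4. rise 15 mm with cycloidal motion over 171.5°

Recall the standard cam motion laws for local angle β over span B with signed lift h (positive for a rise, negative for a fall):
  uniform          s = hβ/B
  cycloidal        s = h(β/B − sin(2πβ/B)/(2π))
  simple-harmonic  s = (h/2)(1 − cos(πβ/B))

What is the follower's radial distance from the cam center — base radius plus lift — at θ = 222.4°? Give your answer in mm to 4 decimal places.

seg 1 [0°–65.8°] cycloidal, h=15: full span → s += 15 → s = 15.0000
seg 2 [65.8°–119.3°] uniform, h=17: full span → s += 17 → s = 32.0000
seg 3 [119.3°–188.5°] dwell: s stays 32.0000
seg 4 [188.5°–360°] cycloidal, h=15: θ=222.4° here. β=33.9, B=171.5. 15·(0.1977 − sin(2π·0.1977)/(2π)) = 0.7056 → s = 32.7056
radial distance = base radius + s = 15 + 32.7056 = 47.7056

47.7056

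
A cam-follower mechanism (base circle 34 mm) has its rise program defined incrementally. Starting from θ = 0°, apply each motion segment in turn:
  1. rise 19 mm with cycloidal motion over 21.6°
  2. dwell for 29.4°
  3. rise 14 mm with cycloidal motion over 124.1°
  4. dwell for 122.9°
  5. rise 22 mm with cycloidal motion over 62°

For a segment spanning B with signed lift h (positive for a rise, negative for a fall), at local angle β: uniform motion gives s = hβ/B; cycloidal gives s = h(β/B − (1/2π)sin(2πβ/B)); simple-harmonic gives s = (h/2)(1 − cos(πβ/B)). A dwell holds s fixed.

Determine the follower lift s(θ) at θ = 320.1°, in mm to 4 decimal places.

seg 1 [0°–21.6°] cycloidal, h=19: full span → s += 19 → s = 19.0000
seg 2 [21.6°–51°] dwell: s stays 19.0000
seg 3 [51°–175.1°] cycloidal, h=14: full span → s += 14 → s = 33.0000
seg 4 [175.1°–298°] dwell: s stays 33.0000
seg 5 [298°–360°] cycloidal, h=22: θ=320.1° here. β=22.1, B=62. 22·(0.3565 − sin(2π·0.3565)/(2π)) = 5.0950 → s = 38.0950

38.0950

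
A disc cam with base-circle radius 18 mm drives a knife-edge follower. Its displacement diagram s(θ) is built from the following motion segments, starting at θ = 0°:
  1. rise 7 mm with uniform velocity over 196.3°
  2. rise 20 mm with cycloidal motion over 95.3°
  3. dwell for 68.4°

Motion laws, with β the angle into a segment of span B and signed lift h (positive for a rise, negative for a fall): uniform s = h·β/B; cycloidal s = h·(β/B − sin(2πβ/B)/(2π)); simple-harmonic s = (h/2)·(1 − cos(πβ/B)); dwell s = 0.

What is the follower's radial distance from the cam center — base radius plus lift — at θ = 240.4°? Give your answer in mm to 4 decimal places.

seg 1 [0°–196.3°] uniform, h=7: full span → s += 7 → s = 7.0000
seg 2 [196.3°–291.6°] cycloidal, h=20: θ=240.4° here. β=44.1, B=95.3. 20·(0.4627 − sin(2π·0.4627)/(2π)) = 8.5168 → s = 15.5168
radial distance = base radius + s = 18 + 15.5168 = 33.5168

33.5168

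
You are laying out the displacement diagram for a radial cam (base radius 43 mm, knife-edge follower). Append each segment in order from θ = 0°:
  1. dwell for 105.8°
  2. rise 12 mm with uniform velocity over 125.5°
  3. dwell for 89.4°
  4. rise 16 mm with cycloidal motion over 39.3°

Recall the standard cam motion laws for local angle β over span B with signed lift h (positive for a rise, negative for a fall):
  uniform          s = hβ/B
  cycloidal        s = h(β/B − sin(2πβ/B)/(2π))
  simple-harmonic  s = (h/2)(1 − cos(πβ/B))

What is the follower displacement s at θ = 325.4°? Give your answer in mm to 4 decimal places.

seg 1 [0°–105.8°] dwell: s stays 0.0000
seg 2 [105.8°–231.3°] uniform, h=12: full span → s += 12 → s = 12.0000
seg 3 [231.3°–320.7°] dwell: s stays 12.0000
seg 4 [320.7°–360°] cycloidal, h=16: θ=325.4° here. β=4.7, B=39.3. 16·(0.1196 − sin(2π·0.1196)/(2π)) = 0.1751 → s = 12.1751

12.1751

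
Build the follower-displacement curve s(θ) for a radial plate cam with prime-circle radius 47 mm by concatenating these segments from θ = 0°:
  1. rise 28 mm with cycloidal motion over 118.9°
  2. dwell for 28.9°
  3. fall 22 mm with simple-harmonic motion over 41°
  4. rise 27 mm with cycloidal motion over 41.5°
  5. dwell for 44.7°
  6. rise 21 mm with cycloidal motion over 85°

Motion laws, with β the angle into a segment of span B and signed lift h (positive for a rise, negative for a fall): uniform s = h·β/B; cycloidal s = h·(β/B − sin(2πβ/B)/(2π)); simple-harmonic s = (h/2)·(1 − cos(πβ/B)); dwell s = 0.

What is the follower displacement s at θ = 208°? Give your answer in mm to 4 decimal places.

seg 1 [0°–118.9°] cycloidal, h=28: full span → s += 28 → s = 28.0000
seg 2 [118.9°–147.8°] dwell: s stays 28.0000
seg 3 [147.8°–188.8°] simple-harmonic, h=-22: full span → s += -22 → s = 6.0000
seg 4 [188.8°–230.3°] cycloidal, h=27: θ=208° here. β=19.2, B=41.5. 27·(0.4627 − sin(2π·0.4627)/(2π)) = 11.4924 → s = 17.4924

17.4924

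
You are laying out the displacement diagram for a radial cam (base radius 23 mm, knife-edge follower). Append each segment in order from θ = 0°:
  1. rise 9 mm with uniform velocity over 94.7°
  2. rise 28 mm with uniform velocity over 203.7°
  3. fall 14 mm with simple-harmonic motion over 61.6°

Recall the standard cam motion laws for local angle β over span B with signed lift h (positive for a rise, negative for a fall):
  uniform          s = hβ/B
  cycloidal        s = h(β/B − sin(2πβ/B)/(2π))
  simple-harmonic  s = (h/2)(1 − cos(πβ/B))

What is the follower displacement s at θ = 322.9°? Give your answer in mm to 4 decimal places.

seg 1 [0°–94.7°] uniform, h=9: full span → s += 9 → s = 9.0000
seg 2 [94.7°–298.4°] uniform, h=28: full span → s += 28 → s = 37.0000
seg 3 [298.4°–360°] simple-harmonic, h=-14: θ=322.9° here. β=24.5, B=61.6. -14/2·(1 − cos(π·0.3977)) = -4.7894 → s = 32.2106

32.2106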